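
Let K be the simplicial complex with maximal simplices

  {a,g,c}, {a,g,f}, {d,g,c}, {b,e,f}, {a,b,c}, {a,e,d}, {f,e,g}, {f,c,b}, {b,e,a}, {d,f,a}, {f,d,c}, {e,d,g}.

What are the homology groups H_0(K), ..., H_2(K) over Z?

H_0 = Z,  H_1 = Z/2,  H_2 = 0.

Take the total order a < b < c < d < e < f < g on the vertex set. Then K (dimension 2) consists of the simplices:

  0-simplices (7): a, b, c, d, e, f, g
  1-simplices (18): ab, ac, ad, ae, af, ag, bc, be, bf, cd, cf, cg, de, df, dg, ef, eg, fg
  2-simplices (12): abc, abe, acg, ade, adf, afg, bcf, bef, cdf, cdg, deg, efg

giving chain groups C_0 ≅ Z^7, C_1 ≅ Z^18, C_2 ≅ Z^12.

Boundary ∂_1: C_1 → C_0 sends each edge [p,q] (with p < q) to q − p.
This gives a 7×18 integer matrix of rank 6; reducing to Smith normal form yields diagonal entries (1,1,1,1,1,1).

Boundary ∂_2: C_2 → C_1 maps a triangle to the signed sum of its edges. For instance
  ∂abe = be − ae + ab,
  ∂cdg = dg − cg + cd.
The 18×12 boundary matrix has rank 12 and Smith normal form diag(1,1,1,1,1,1,1,1,1,1,1,2).

Now H_k = ker ∂_k / im ∂_{k+1}, so:

  H_0: rank C_0 − rank ∂_1 = 7 − 6 = 1, and the invariant factors of ∂_1 are all 1, so H_0 ≅ Z.
  H_1: rank ker ∂_1 − rank ∂_2 = (18 − 6) − 12 = 0, and ∂_2 has invariant factor 2 > 1, so H_1 ≅ Z/2.
  H_2: rank ker ∂_2 − rank ∂_3 = (12 − 12) − 0 = 0, and there is no ∂_3, so H_2 ≅ 0.

As a check, the Euler characteristic is 7 − 18 + 12 = 1, which agrees with 1 − 0 + 0 = 1.
(K is a triangulation of the real projective plane RP^2.)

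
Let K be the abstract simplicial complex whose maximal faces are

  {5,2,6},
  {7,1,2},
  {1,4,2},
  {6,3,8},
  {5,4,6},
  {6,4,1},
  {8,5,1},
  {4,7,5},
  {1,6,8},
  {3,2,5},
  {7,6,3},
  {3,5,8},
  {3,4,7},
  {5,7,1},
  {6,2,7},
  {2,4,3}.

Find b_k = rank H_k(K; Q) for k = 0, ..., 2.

Fix the vertex order 1 < 2 < 3 < 4 < 5 < 6 < 7 < 8 and write every simplex with vertices in increasing order. Then dim K = 2 and the simplices of K are:

  0-simplices (8): [1], [2], [3], [4], [5], [6], [7], [8]
  1-simplices (24): (24 of them)
  2-simplices (16): [1,2,4], [1,2,7], [1,4,6], [1,5,7], [1,5,8], [1,6,8], [2,3,4], [2,3,5], [2,5,6], [2,6,7], [3,4,7], [3,5,8], [3,6,7], [3,6,8], [4,5,6], [4,5,7]

so the chain groups are C_0 ≅ Z^8, C_1 ≅ Z^24, C_2 ≅ Z^16.

∂_1: C_1 → C_0 sends each edge [p,q] (with p < q) to q − p. For instance
  ∂[1,4] = [4] − [1].
As a 8×24 matrix over Z this has rank 7, with invariant factors (1,1,1,1,1,1,1).

Boundary ∂_2: C_2 → C_1 acts by ∂[p,q,r] = [q,r] − [p,r] + [p,q]. For instance
  ∂[2,6,7] = [6,7] − [2,7] + [2,6],
  ∂[1,2,7] = [2,7] − [1,7] + [1,2].
The resulting 24×16 matrix has rank 15, and its Smith normal form has invariant factors (1,1,1,1,1,1,1,1,1,1,1,1,1,1,1).

Now H_k = ker ∂_k / im ∂_{k+1}, so:

  H_0: rank C_0 − rank ∂_1 = 8 − 7 = 1, and the invariant factors of ∂_1 are all 1, so H_0 = Z.
  H_1: rank ker ∂_1 − rank ∂_2 = (24 − 7) − 15 = 2, and the invariant factors of ∂_2 are all 1, so H_1 = Z^2.
  H_2: rank ker ∂_2 − rank ∂_3 = (16 − 15) − 0 = 1, and there is no ∂_3, so H_2 = Z.

As a check, the Euler characteristic is 8 − 24 + 16 = 0, which agrees with 1 − 2 + 1 = 0.
(K is a triangulation of the torus T^2.)

Hence the Betti numbers are b_0 = 1, b_1 = 2, b_2 = 1.

b_0 = 1, b_1 = 2, b_2 = 1.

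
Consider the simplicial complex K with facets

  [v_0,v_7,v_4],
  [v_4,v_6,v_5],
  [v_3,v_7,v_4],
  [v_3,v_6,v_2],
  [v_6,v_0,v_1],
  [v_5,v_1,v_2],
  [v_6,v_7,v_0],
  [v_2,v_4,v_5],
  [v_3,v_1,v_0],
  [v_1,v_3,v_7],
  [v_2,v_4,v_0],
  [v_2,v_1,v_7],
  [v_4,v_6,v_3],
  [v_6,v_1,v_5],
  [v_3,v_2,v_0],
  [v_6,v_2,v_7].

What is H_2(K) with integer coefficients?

We work with the vertex ordering v_0 < v_1 < v_2 < v_3 < v_4 < v_5 < v_6 < v_7. The simplices of K, each written with vertices in increasing order, are:

  0-simplices (8): [v_0], [v_1], [v_2], [v_3], [v_4], [v_5], [v_6], [v_7]
  1-simplices (24): (24 of them)
  2-simplices (16): (16 of them)

giving chain groups C_0 ≅ Z^8, C_1 ≅ Z^24, C_2 ≅ Z^16.

Boundary ∂_1: C_1 → C_0 sends each edge [p,q] (with p < q) to q − p.
The 8×24 boundary matrix has rank 7 and Smith normal form diag(1,1,1,1,1,1,1).

The boundary map ∂_2: C_2 → C_1 acts by ∂[p,q,r] = [q,r] − [p,r] + [p,q]. For instance
  ∂[v_0,v_2,v_4] = [v_2,v_4] − [v_0,v_4] + [v_0,v_2],
  ∂[v_1,v_2,v_7] = [v_2,v_7] − [v_1,v_7] + [v_1,v_2].
This gives a 24×16 integer matrix of rank 15; reducing to Smith normal form yields diagonal entries (1,1,1,1,1,1,1,1,1,1,1,1,1,1,1).

Now H_k = ker ∂_k / im ∂_{k+1}, so:

  H_2: rank ker ∂_2 − rank ∂_3 = (16 − 15) − 0 = 1, and there is no ∂_3, so H_2 = Z.

H_2 = Z.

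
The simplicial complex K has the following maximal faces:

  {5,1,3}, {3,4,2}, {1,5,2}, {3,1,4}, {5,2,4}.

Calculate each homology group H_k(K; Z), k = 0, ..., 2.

K has 5 vertices, 10 edges, 5 triangles.
rank ∂_0 = 0, rank ∂_1 = 4 ⇒ b_0 = 5 − 0 − 4 = 1; all invariant factors of ∂_1 are 1 so no torsion. So H_0 ≅ Z.
rank ∂_1 = 4, rank ∂_2 = 5 ⇒ b_1 = 10 − 4 − 5 = 1; all invariant factors of ∂_2 are 1 so no torsion. So H_1 ≅ Z.
rank ∂_2 = 5, rank ∂_3 = 0 ⇒ b_2 = 5 − 5 − 0 = 0. So H_2 ≅ 0.

H_0 ≅ Z,  H_1 ≅ Z,  H_2 = 0.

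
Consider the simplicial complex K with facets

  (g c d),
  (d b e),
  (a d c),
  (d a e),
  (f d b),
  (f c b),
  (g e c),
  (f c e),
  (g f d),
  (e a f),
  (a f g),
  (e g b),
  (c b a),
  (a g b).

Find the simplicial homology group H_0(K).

Take the total order a < b < c < d < e < f < g on the vertex set. Then K (dimension 2) consists of the simplices:

  0-simplices (7): a, b, c, d, e, f, g
  1-simplices (21): ab, ac, ad, ae, af, ag, bc, bd, be, bf, bg, cd, ce, cf, cg, de, df, dg, ef, eg, fg
  2-simplices (14): abc, abg, acd, ade, aef, afg, bcf, bde, bdf, beg, cdg, cef, ceg, dfg

so the chain groups are C_0 ≅ Z^7, C_1 ≅ Z^21, C_2 ≅ Z^14.

∂_1: C_1 → C_0 maps an edge to its endpoints' difference, ∂[p,q] = q − p. For instance
  ∂fg = g − f.
This gives a 7×21 integer matrix of rank 6; reducing to Smith normal form yields diagonal entries (1,1,1,1,1,1).

The boundary map ∂_2: C_2 → C_1 maps a triangle to the signed sum of its edges. For instance
  ∂beg = eg − bg + be,
  ∂bdf = df − bf + bd.
The resulting 21×14 matrix has rank 13, and its Smith normal form has invariant factors (1,1,1,1,1,1,1,1,1,1,1,1,1).

From H_k ≅ ker(∂_k) / im(∂_{k+1}) we obtain:

  H_0: rank C_0 − rank ∂_1 = 7 − 6 = 1, and the invariant factors of ∂_1 are all 1, so H_0 = Z.

H_0 = Z.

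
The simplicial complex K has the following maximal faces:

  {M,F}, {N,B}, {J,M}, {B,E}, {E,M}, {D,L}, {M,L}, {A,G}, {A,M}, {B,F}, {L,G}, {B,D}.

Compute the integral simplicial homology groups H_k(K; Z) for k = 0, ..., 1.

H_0 ≅ Z,  H_1 ≅ Z^3.

Fix the vertex order A < B < D < E < F < G < J < L < M < N and write every simplex with vertices in increasing order. Then dim K = 1 and the simplices of K are:

  0-simplices (10): A, B, D, E, F, G, J, L, M, N
  1-simplices (12): AG, AM, BD, BE, BF, BN, DL, EM, FM, GL, JM, LM

giving chain groups C_0 ≅ Z^10, C_1 ≅ Z^12.

∂_1: C_1 → C_0 is given by ∂[p,q] = [q] − [p]. For instance
  ∂JM = M − J.
This gives a 10×12 integer matrix of rank 9; reducing to Smith normal form yields diagonal entries (1,1,1,1,1,1,1,1,1).

Computing H_k = (kernel of ∂_k) / (image of ∂_{k+1}):

  H_0: rank C_0 − rank ∂_1 = 10 − 9 = 1, and the invariant factors of ∂_1 are all 1, so H_0 ≅ Z.
  H_1: rank ker ∂_1 − rank ∂_2 = (12 − 9) − 0 = 3, and there is no ∂_2, so H_1 ≅ Z^3.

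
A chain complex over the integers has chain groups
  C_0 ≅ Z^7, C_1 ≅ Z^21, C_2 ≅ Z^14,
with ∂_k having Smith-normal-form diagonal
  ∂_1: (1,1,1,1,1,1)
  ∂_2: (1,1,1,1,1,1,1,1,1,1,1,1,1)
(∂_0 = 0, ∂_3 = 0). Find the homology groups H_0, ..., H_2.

H_0 ≅ Z,  H_1 ≅ Z^2,  H_2 ≅ Z.

H_0: b_0 = 7 − 0 − 6 = 1; torsion from ∂_1 factors > 1: none. So H_0 ≅ Z.
H_1: b_1 = 21 − 6 − 13 = 2; torsion from ∂_2 factors > 1: none. So H_1 ≅ Z^2.
H_2: b_2 = 14 − 13 − 0 = 1; torsion from ∂_3 factors > 1: none. So H_2 ≅ Z.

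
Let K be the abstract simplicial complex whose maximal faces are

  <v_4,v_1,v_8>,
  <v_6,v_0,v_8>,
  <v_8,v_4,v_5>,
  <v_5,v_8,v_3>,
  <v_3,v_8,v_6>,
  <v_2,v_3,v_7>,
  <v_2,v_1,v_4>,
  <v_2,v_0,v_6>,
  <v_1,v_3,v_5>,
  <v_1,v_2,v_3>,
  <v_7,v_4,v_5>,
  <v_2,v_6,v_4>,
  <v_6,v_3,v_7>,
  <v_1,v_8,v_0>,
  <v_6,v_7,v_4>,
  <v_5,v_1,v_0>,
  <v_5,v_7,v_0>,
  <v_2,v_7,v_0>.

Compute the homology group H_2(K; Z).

Fix the vertex order v_0 < v_1 < v_2 < v_3 < v_4 < v_5 < v_6 < v_7 < v_8 and write every simplex with vertices in increasing order. Then dim K = 2 and the simplices of K are:

  0-simplices (9): [v_0], [v_1], [v_2], [v_3], [v_4], [v_5], [v_6], [v_7], [v_8]
  1-simplices (27): (27 of them)
  2-simplices (18): (18 of them)

so the chain groups are C_0 ≅ Z^9, C_1 ≅ Z^27, C_2 ≅ Z^18.

Boundary ∂_1: C_1 → C_0 maps an edge to its endpoints' difference, ∂[p,q] = q − p.
The resulting 9×27 matrix has rank 8, and its Smith normal form has invariant factors (1,1,1,1,1,1,1,1).

∂_2: C_2 → C_1 sends each 2-simplex [p,q,r] to [q,r] − [p,r] + [p,q]. For instance
  ∂[v_0,v_1,v_8] = [v_1,v_8] − [v_0,v_8] + [v_0,v_1],
  ∂[v_4,v_6,v_7] = [v_6,v_7] − [v_4,v_7] + [v_4,v_6].
The resulting 27×18 matrix has rank 18, and its Smith normal form has invariant factors (1,1,1,1,1,1,1,1,1,1,1,1,1,1,1,1,1,2).

Now H_k = ker ∂_k / im ∂_{k+1}, so:

  H_2: rank ker ∂_2 − rank ∂_3 = (18 − 18) − 0 = 0, and there is no ∂_3, so H_2 = 0.

H_2 = 0.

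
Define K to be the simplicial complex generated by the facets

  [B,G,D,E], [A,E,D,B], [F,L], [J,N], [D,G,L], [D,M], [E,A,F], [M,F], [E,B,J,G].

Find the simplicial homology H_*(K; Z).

H_0 ≅ Z,  H_1 ≅ Z^2,  H_2 = 0,  H_3 = 0.

Order the vertices as A < B < D < E < F < G < J < L < M < N. Listing each simplex with vertices in this order, K has dimension 3 with simplices:

  0-simplices (10): A, B, D, E, F, G, J, L, M, N
  1-simplices (20): AB, AD, AE, AF, BD, BE, BG, BJ, DE, DG, DL, DM, EF, EG, EJ, FL, FM, GJ, GL, JN
  2-simplices (12): ABD, ABE, ADE, AEF, BDE, BDG, BEG, BEJ, BGJ, DEG, DGL, EGJ
  3-simplices (3): ABDE, BDEG, BEGJ

so the chain groups are C_0 ≅ Z^10, C_1 ≅ Z^20, C_2 ≅ Z^12, C_3 ≅ Z^3.

The boundary map ∂_1: C_1 → C_0 sends each edge [p,q] (with p < q) to q − p.
As a 10×20 matrix over Z this has rank 9, with invariant factors (1,1,1,1,1,1,1,1,1).

∂_2: C_2 → C_1 maps a triangle to the signed sum of its edges. For instance
  ∂DGL = GL − DL + DG,
  ∂BDG = DG − BG + BD.
The 20×12 boundary matrix has rank 9 and Smith normal form diag(1,1,1,1,1,1,1,1,1).

∂_3: C_3 → C_2 sends each 3-simplex σ to the alternating sum Σ_i (−1)^i (σ with its i-th vertex removed). For instance
  ∂BDEG = DEG − BEG + BDG − BDE,
  ∂BEGJ = EGJ − BGJ + BEJ − BEG.
The 12×3 boundary matrix has rank 3 and Smith normal form diag(1,1,1).

Reading off H_k = ker ∂_k / im ∂_{k+1}:

  H_0: rank C_0 − rank ∂_1 = 10 − 9 = 1, and the invariant factors of ∂_1 are all 1, so H_0 ≅ Z.
  H_1: rank ker ∂_1 − rank ∂_2 = (20 − 9) − 9 = 2, and the invariant factors of ∂_2 are all 1, so H_1 ≅ Z^2.
  H_2: rank ker ∂_2 − rank ∂_3 = (12 − 9) − 3 = 0, and the invariant factors of ∂_3 are all 1, so H_2 ≅ 0.
  H_3: rank ker ∂_3 − rank ∂_4 = (3 − 3) − 0 = 0, and there is no ∂_4, so H_3 ≅ 0.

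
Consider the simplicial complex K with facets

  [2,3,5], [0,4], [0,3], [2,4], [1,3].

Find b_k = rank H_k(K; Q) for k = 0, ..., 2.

b_0 = 1, b_1 = 1, b_2 = 0.

Take the total order 0 < 1 < 2 < 3 < 4 < 5 on the vertex set. Then K (dimension 2) consists of the simplices:

  0-simplices (6): [0], [1], [2], [3], [4], [5]
  1-simplices (7): [0,3], [0,4], [1,3], [2,3], [2,4], [2,5], [3,5]
  2-simplices (1): [2,3,5]

so the chain groups are C_0 ≅ Z^6, C_1 ≅ Z^7, C_2 ≅ Z^1.

Boundary ∂_1: C_1 → C_0 is given by ∂[p,q] = [q] − [p]. For instance
  ∂[0,4] = [4] − [0].
As a 6×7 matrix over Z this has rank 5, with invariant factors (1,1,1,1,1).

The boundary map ∂_2: C_2 → C_1 acts by ∂[p,q,r] = [q,r] − [p,r] + [p,q]. For instance
  ∂[2,3,5] = [3,5] − [2,5] + [2,3].
The 7×1 boundary matrix has rank 1 and Smith normal form diag(1).

Now H_k = ker ∂_k / im ∂_{k+1}, so:

  H_0: rank C_0 − rank ∂_1 = 6 − 5 = 1, and the invariant factors of ∂_1 are all 1, so H_0 = Z.
  H_1: rank ker ∂_1 − rank ∂_2 = (7 − 5) − 1 = 1, and the invariant factors of ∂_2 are all 1, so H_1 = Z.
  H_2: rank ker ∂_2 − rank ∂_3 = (1 − 1) − 0 = 0, and there is no ∂_3, so H_2 = 0.

Hence the Betti numbers are b_0 = 1, b_1 = 1, b_2 = 0.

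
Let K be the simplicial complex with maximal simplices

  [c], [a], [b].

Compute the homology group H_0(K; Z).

Order the vertices as a < b < c. Listing each simplex with vertices in this order, K has dimension 0 with simplices:

  0-simplices (3): a, b, c

giving chain groups C_0 ≅ Z^3.

Now H_k = ker ∂_k / im ∂_{k+1}, so:

  H_0: rank C_0 − rank ∂_1 = 3 − 0 = 3, and there is no ∂_1, so H_0 = Z^3.

H_0 ≅ Z^3.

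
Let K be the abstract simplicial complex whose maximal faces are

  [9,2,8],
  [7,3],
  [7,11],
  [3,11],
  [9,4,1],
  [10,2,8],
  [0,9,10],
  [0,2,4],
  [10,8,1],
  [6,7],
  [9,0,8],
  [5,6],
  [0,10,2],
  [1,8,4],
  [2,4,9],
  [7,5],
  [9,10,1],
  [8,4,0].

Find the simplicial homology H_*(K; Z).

H_0 = Z^2,  H_1 = Z^2 × Z/2,  H_2 = 0.

We work with the vertex ordering 0 < 1 < 2 < 3 < 4 < 5 < 6 < 7 < 8 < 9 < 10 < 11. The simplices of K, each written with vertices in increasing order, are:

  0-simplices (12): [0], [1], [2], [3], [4], [5], [6], [7], [8], [9], [10], [11]
  1-simplices (24): (24 of them)
  2-simplices (12): [0,2,4], [0,2,10], [0,4,8], [0,8,9], [0,9,10], [1,4,8], [1,4,9], [1,8,10], [1,9,10], [2,4,9], [2,8,9], [2,8,10]

so the chain groups are C_0 ≅ Z^12, C_1 ≅ Z^24, C_2 ≅ Z^12.

Boundary ∂_1: C_1 → C_0 is given by ∂[p,q] = [q] − [p]. For instance
  ∂[5,7] = [7] − [5].
As a 12×24 matrix over Z this has rank 10, with invariant factors (1,1,1,1,1,1,1,1,1,1).

∂_2: C_2 → C_1 acts by ∂[p,q,r] = [q,r] − [p,r] + [p,q]. For instance
  ∂[1,4,8] = [4,8] − [1,8] + [1,4],
  ∂[0,9,10] = [9,10] − [0,10] + [0,9].
This gives a 24×12 integer matrix of rank 12; reducing to Smith normal form yields diagonal entries (1,1,1,1,1,1,1,1,1,1,1,2).

Computing H_k = (kernel of ∂_k) / (image of ∂_{k+1}):

  H_0: rank C_0 − rank ∂_1 = 12 − 10 = 2, and the invariant factors of ∂_1 are all 1, so H_0 ≅ Z^2.
  H_1: rank ker ∂_1 − rank ∂_2 = (24 − 10) − 12 = 2, and ∂_2 has invariant factor 2 > 1, so H_1 ≅ Z^2 × Z/2.
  H_2: rank ker ∂_2 − rank ∂_3 = (12 − 12) − 0 = 0, and there is no ∂_3, so H_2 ≅ 0.

As a check, the Euler characteristic is 12 − 24 + 12 = 0, which agrees with 2 − 2 + 0 = 0.
(K is a triangulation of the disjoint union of the real projective plane RP^2 and a wedge of 2 circles.)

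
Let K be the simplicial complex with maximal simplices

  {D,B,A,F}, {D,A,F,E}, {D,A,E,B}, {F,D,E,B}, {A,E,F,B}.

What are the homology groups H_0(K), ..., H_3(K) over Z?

Order the vertices as A < B < D < E < F. Listing each simplex with vertices in this order, K has dimension 3 with simplices:

  0-simplices (5): A, B, D, E, F
  1-simplices (10): AB, AD, AE, AF, BD, BE, BF, DE, DF, EF
  2-simplices (10): ABD, ABE, ABF, ADE, ADF, AEF, BDE, BDF, BEF, DEF
  3-simplices (5): ABDE, ABDF, ABEF, ADEF, BDEF

so the chain groups are C_0 ≅ Z^5, C_1 ≅ Z^10, C_2 ≅ Z^10, C_3 ≅ Z^5.

The boundary map ∂_1: C_1 → C_0 is given by ∂[p,q] = [q] − [p].
The 5×10 boundary matrix has rank 4 and Smith normal form diag(1,1,1,1).

The boundary map ∂_2: C_2 → C_1 acts by ∂[p,q,r] = [q,r] − [p,r] + [p,q]. For instance
  ∂ABD = BD − AD + AB,
  ∂ADE = DE − AE + AD.
The 10×10 boundary matrix has rank 6 and Smith normal form diag(1,1,1,1,1,1).

Boundary ∂_3: C_3 → C_2 sends each 3-simplex σ to the alternating sum Σ_i (−1)^i (σ with its i-th vertex removed). For instance
  ∂ABDF = BDF − ADF + ABF − ABD,
  ∂ADEF = DEF − AEF + ADF − ADE.
The resulting 10×5 matrix has rank 4, and its Smith normal form has invariant factors (1,1,1,1).

Reading off H_k = ker ∂_k / im ∂_{k+1}:

  H_0: rank C_0 − rank ∂_1 = 5 − 4 = 1, and the invariant factors of ∂_1 are all 1, so H_0 ≅ Z.
  H_1: rank ker ∂_1 − rank ∂_2 = (10 − 4) − 6 = 0, and the invariant factors of ∂_2 are all 1, so H_1 ≅ 0.
  H_2: rank ker ∂_2 − rank ∂_3 = (10 − 6) − 4 = 0, and the invariant factors of ∂_3 are all 1, so H_2 ≅ 0.
  H_3: rank ker ∂_3 − rank ∂_4 = (5 − 4) − 0 = 1, and there is no ∂_4, so H_3 ≅ Z.

H_0 = Z,  H_1 = 0,  H_2 = 0,  H_3 = Z.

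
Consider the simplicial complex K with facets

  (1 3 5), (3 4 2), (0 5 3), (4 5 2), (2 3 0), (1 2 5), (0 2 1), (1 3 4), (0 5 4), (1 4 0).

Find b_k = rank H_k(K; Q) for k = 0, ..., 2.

Order the vertices as 0 < 1 < 2 < 3 < 4 < 5. Listing each simplex with vertices in this order, K has dimension 2 with simplices:

  0-simplices (6): [0], [1], [2], [3], [4], [5]
  1-simplices (15): [0,1], [0,2], [0,3], [0,4], [0,5], [1,2], [1,3], [1,4], [1,5], [2,3], [2,4], [2,5], [3,4], [3,5], [4,5]
  2-simplices (10): [0,1,2], [0,1,4], [0,2,3], [0,3,5], [0,4,5], [1,2,5], [1,3,4], [1,3,5], [2,3,4], [2,4,5]

giving chain groups C_0 ≅ Z^6, C_1 ≅ Z^15, C_2 ≅ Z^10.

∂_1: C_1 → C_0 maps an edge to its endpoints' difference, ∂[p,q] = q − p.
This gives a 6×15 integer matrix of rank 5; reducing to Smith normal form yields diagonal entries (1,1,1,1,1).

∂_2: C_2 → C_1 sends each 2-simplex [p,q,r] to [q,r] − [p,r] + [p,q]. For instance
  ∂[1,3,4] = [3,4] − [1,4] + [1,3],
  ∂[0,4,5] = [4,5] − [0,5] + [0,4].
The resulting 15×10 matrix has rank 10, and its Smith normal form has invariant factors (1,1,1,1,1,1,1,1,1,2).

Reading off H_k = ker ∂_k / im ∂_{k+1}:

  H_0: rank C_0 − rank ∂_1 = 6 − 5 = 1, and the invariant factors of ∂_1 are all 1, so H_0 = Z.
  H_1: rank ker ∂_1 − rank ∂_2 = (15 − 5) − 10 = 0, and ∂_2 has invariant factor 2 > 1, so H_1 = Z_2.
  H_2: rank ker ∂_2 − rank ∂_3 = (10 − 10) − 0 = 0, and there is no ∂_3, so H_2 = 0.

(K is a triangulation of the real projective plane RP^2.)

Hence the Betti numbers are b_0 = 1, b_1 = 0, b_2 = 0.

b_0 = 1, b_1 = 0, b_2 = 0.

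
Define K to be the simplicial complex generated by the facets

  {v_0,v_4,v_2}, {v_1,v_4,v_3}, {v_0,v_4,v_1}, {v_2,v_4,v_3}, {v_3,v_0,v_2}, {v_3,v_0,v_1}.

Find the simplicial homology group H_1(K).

H_1 = 0.

We work with the vertex ordering v_0 < v_1 < v_2 < v_3 < v_4. The simplices of K, each written with vertices in increasing order, are:

  0-simplices (5): [v_0], [v_1], [v_2], [v_3], [v_4]
  1-simplices (9): [v_0,v_1], [v_0,v_2], [v_0,v_3], [v_0,v_4], [v_1,v_3], [v_1,v_4], [v_2,v_3], [v_2,v_4], [v_3,v_4]
  2-simplices (6): [v_0,v_1,v_3], [v_0,v_1,v_4], [v_0,v_2,v_3], [v_0,v_2,v_4], [v_1,v_3,v_4], [v_2,v_3,v_4]

giving chain groups C_0 ≅ Z^5, C_1 ≅ Z^9, C_2 ≅ Z^6.

The boundary map ∂_1: C_1 → C_0 sends each edge [p,q] (with p < q) to q − p. For instance
  ∂[v_3,v_4] = [v_4] − [v_3].
The 5×9 boundary matrix has rank 4 and Smith normal form diag(1,1,1,1).

The boundary map ∂_2: C_2 → C_1 maps a triangle to the signed sum of its edges. For instance
  ∂[v_2,v_3,v_4] = [v_3,v_4] − [v_2,v_4] + [v_2,v_3],
  ∂[v_0,v_2,v_4] = [v_2,v_4] − [v_0,v_4] + [v_0,v_2].
This gives a 9×6 integer matrix of rank 5; reducing to Smith normal form yields diagonal entries (1,1,1,1,1).

From H_k ≅ ker(∂_k) / im(∂_{k+1}) we obtain:

  H_1: rank ker ∂_1 − rank ∂_2 = (9 − 4) − 5 = 0, and the invariant factors of ∂_2 are all 1, so H_1 = 0.

(K is a triangulation of the 2-sphere S^2.)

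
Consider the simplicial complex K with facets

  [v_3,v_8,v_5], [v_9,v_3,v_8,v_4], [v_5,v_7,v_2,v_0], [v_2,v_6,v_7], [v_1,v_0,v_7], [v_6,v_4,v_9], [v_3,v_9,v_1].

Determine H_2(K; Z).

We work with the vertex ordering v_0 < v_1 < v_2 < v_3 < v_4 < v_5 < v_6 < v_7 < v_8 < v_9. The simplices of K, each written with vertices in increasing order, are:

  0-simplices (10): [v_0], [v_1], [v_2], [v_3], [v_4], [v_5], [v_6], [v_7], [v_8], [v_9]
  1-simplices (22): (22 of them)
  2-simplices (13): (13 of them)
  3-simplices (2): [v_0,v_2,v_5,v_7], [v_3,v_4,v_8,v_9]

giving chain groups C_0 ≅ Z^10, C_1 ≅ Z^22, C_2 ≅ Z^13, C_3 ≅ Z^2.

∂_1: C_1 → C_0 is given by ∂[p,q] = [q] − [p]. For instance
  ∂[v_4,v_6] = [v_6] − [v_4].
As a 10×22 matrix over Z this has rank 9, with invariant factors (1,1,1,1,1,1,1,1,1).

∂_2: C_2 → C_1 acts by ∂[p,q,r] = [q,r] − [p,r] + [p,q]. For instance
  ∂[v_1,v_3,v_9] = [v_3,v_9] − [v_1,v_9] + [v_1,v_3],
  ∂[v_3,v_4,v_9] = [v_4,v_9] − [v_3,v_9] + [v_3,v_4].
The resulting 22×13 matrix has rank 11, and its Smith normal form has invariant factors (1,1,1,1,1,1,1,1,1,1,1).

The boundary map ∂_3: C_3 → C_2 sends each 3-simplex σ to the alternating sum Σ_i (−1)^i (σ with its i-th vertex removed). For instance
  ∂[v_0,v_2,v_5,v_7] = [v_2,v_5,v_7] − [v_0,v_5,v_7] + [v_0,v_2,v_7] − [v_0,v_2,v_5],
  ∂[v_3,v_4,v_8,v_9] = [v_4,v_8,v_9] − [v_3,v_8,v_9] + [v_3,v_4,v_9] − [v_3,v_4,v_8].
The resulting 13×2 matrix has rank 2, and its Smith normal form has invariant factors (1,1).

From H_k ≅ ker(∂_k) / im(∂_{k+1}) we obtain:

  H_2: rank ker ∂_2 − rank ∂_3 = (13 − 11) − 2 = 0, and the invariant factors of ∂_3 are all 1, so H_2 = 0.

H_2 ≅ 0.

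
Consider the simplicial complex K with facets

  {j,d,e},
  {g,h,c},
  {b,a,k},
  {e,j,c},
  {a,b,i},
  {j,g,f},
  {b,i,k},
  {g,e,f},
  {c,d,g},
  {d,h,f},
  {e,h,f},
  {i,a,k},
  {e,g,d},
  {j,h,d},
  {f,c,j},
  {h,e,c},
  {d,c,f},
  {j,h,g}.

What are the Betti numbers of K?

We work with the vertex ordering a < b < c < d < e < f < g < h < i < j < k. The simplices of K, each written with vertices in increasing order, are:

  0-simplices (11): a, b, c, d, e, f, g, h, i, j, k
  1-simplices (27): ab, ai, ak, bi, bk, cd, ce, cf, cg, ch, cj, de, df, dg, dh, dj, ef, eg, eh, ej, fg, fh, fj, gh, gj, hj, ik
  2-simplices (18): abi, abk, aik, bik, cdf, cdg, ceh, cej, cfj, cgh, deg, dej, dfh, dhj, efg, efh, fgj, ghj

giving chain groups C_0 ≅ Z^11, C_1 ≅ Z^27, C_2 ≅ Z^18.

∂_1: C_1 → C_0 is given by ∂[p,q] = [q] − [p].
As a 11×27 matrix over Z this has rank 9, with invariant factors (1,1,1,1,1,1,1,1,1).

Boundary ∂_2: C_2 → C_1 acts by ∂[p,q,r] = [q,r] − [p,r] + [p,q]. For instance
  ∂ghj = hj − gj + gh,
  ∂abi = bi − ai + ab.
The 27×18 boundary matrix has rank 16 and Smith normal form diag(1,1,1,1,1,1,1,1,1,1,1,1,1,1,1,1).

Computing H_k = (kernel of ∂_k) / (image of ∂_{k+1}):

  H_0: rank C_0 − rank ∂_1 = 11 − 9 = 2, and the invariant factors of ∂_1 are all 1, so H_0 = Z^2.
  H_1: rank ker ∂_1 − rank ∂_2 = (27 − 9) − 16 = 2, and the invariant factors of ∂_2 are all 1, so H_1 = Z^2.
  H_2: rank ker ∂_2 − rank ∂_3 = (18 − 16) − 0 = 2, and there is no ∂_3, so H_2 = Z^2.

(K is a triangulation of the disjoint union of the 2-sphere S^2 and the torus T^2.)

Hence the Betti numbers are b_0 = 2, b_1 = 2, b_2 = 2.

b_0 = 2, b_1 = 2, b_2 = 2.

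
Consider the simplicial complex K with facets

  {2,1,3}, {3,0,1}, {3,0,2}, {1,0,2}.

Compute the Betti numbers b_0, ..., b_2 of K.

b_0 = 1, b_1 = 0, b_2 = 1.

We work with the vertex ordering 0 < 1 < 2 < 3. The simplices of K, each written with vertices in increasing order, are:

  0-simplices (4): [0], [1], [2], [3]
  1-simplices (6): [0,1], [0,2], [0,3], [1,2], [1,3], [2,3]
  2-simplices (4): [0,1,2], [0,1,3], [0,2,3], [1,2,3]

Hence C_0 ≅ Z^4, C_1 ≅ Z^6, C_2 ≅ Z^4.

∂_1: C_1 → C_0 sends each edge [p,q] (with p < q) to q − p.
The resulting 4×6 matrix has rank 3, and its Smith normal form has invariant factors (1,1,1).

Boundary ∂_2: C_2 → C_1 maps a triangle to the signed sum of its edges. For instance
  ∂[0,1,3] = [1,3] − [0,3] + [0,1],
  ∂[1,2,3] = [2,3] − [1,3] + [1,2].
The 6×4 boundary matrix has rank 3 and Smith normal form diag(1,1,1).

From H_k ≅ ker(∂_k) / im(∂_{k+1}) we obtain:

  H_0: rank C_0 − rank ∂_1 = 4 − 3 = 1, and the invariant factors of ∂_1 are all 1, so H_0 = Z.
  H_1: rank ker ∂_1 − rank ∂_2 = (6 − 3) − 3 = 0, and the invariant factors of ∂_2 are all 1, so H_1 = 0.
  H_2: rank ker ∂_2 − rank ∂_3 = (4 − 3) − 0 = 1, and there is no ∂_3, so H_2 = Z.

(K is a triangulation of the 2-sphere S^2.)

Hence the Betti numbers are b_0 = 1, b_1 = 0, b_2 = 1.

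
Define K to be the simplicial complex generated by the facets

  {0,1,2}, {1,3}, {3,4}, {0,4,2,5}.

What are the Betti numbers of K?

b_0 = 1, b_1 = 1, b_2 = 0, b_3 = 0.

Take the total order 0 < 1 < 2 < 3 < 4 < 5 on the vertex set. Then K (dimension 3) consists of the simplices:

  0-simplices (6): [0], [1], [2], [3], [4], [5]
  1-simplices (10): [0,1], [0,2], [0,4], [0,5], [1,2], [1,3], [2,4], [2,5], [3,4], [4,5]
  2-simplices (5): [0,1,2], [0,2,4], [0,2,5], [0,4,5], [2,4,5]
  3-simplices (1): [0,2,4,5]

giving chain groups C_0 ≅ Z^6, C_1 ≅ Z^10, C_2 ≅ Z^5, C_3 ≅ Z^1.

The boundary map ∂_1: C_1 → C_0 maps an edge to its endpoints' difference, ∂[p,q] = q − p. For instance
  ∂[3,4] = [4] − [3].
The resulting 6×10 matrix has rank 5, and its Smith normal form has invariant factors (1,1,1,1,1).

The boundary map ∂_2: C_2 → C_1 acts by ∂[p,q,r] = [q,r] − [p,r] + [p,q]. For instance
  ∂[2,4,5] = [4,5] − [2,5] + [2,4],
  ∂[0,4,5] = [4,5] − [0,5] + [0,4].
The 10×5 boundary matrix has rank 4 and Smith normal form diag(1,1,1,1).

The boundary map ∂_3: C_3 → C_2 sends each 3-simplex σ to the alternating sum Σ_i (−1)^i (σ with its i-th vertex removed). For instance
  ∂[0,2,4,5] = [2,4,5] − [0,4,5] + [0,2,5] − [0,2,4].
The 5×1 boundary matrix has rank 1 and Smith normal form diag(1).

From H_k ≅ ker(∂_k) / im(∂_{k+1}) we obtain:

  H_0: rank C_0 − rank ∂_1 = 6 − 5 = 1, and the invariant factors of ∂_1 are all 1, so H_0 ≅ Z.
  H_1: rank ker ∂_1 − rank ∂_2 = (10 − 5) − 4 = 1, and the invariant factors of ∂_2 are all 1, so H_1 ≅ Z.
  H_2: rank ker ∂_2 − rank ∂_3 = (5 − 4) − 1 = 0, and the invariant factors of ∂_3 are all 1, so H_2 ≅ 0.
  H_3: rank ker ∂_3 − rank ∂_4 = (1 − 1) − 0 = 0, and there is no ∂_4, so H_3 ≅ 0.

Hence the Betti numbers are b_0 = 1, b_1 = 1, b_2 = 0, b_3 = 0.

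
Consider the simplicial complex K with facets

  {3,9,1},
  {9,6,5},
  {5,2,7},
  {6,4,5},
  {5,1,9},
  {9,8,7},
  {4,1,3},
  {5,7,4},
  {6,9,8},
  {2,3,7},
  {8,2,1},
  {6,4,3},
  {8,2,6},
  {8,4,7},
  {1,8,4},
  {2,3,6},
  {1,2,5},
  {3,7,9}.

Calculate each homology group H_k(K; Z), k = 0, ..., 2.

Take the total order 1 < 2 < 3 < 4 < 5 < 6 < 7 < 8 < 9 on the vertex set. Then K (dimension 2) consists of the simplices:

  0-simplices (9): [1], [2], [3], [4], [5], [6], [7], [8], [9]
  1-simplices (27): (27 of them)
  2-simplices (18): [1,2,5], [1,2,8], [1,3,4], [1,3,9], [1,4,8], [1,5,9], [2,3,6], [2,3,7], [2,5,7], [2,6,8], [3,4,6], [3,7,9], [4,5,6], [4,5,7], [4,7,8], [5,6,9], [6,8,9], [7,8,9]

giving chain groups C_0 ≅ Z^9, C_1 ≅ Z^27, C_2 ≅ Z^18.

Boundary ∂_1: C_1 → C_0 sends each edge [p,q] (with p < q) to q − p.
This gives a 9×27 integer matrix of rank 8; reducing to Smith normal form yields diagonal entries (1,1,1,1,1,1,1,1).

∂_2: C_2 → C_1 sends each 2-simplex [p,q,r] to [q,r] − [p,r] + [p,q]. For instance
  ∂[1,4,8] = [4,8] − [1,8] + [1,4],
  ∂[7,8,9] = [8,9] − [7,9] + [7,8].
This gives a 27×18 integer matrix of rank 17; reducing to Smith normal form yields diagonal entries (1,1,1,1,1,1,1,1,1,1,1,1,1,1,1,1,1).

From H_k ≅ ker(∂_k) / im(∂_{k+1}) we obtain:

  H_0: rank C_0 − rank ∂_1 = 9 − 8 = 1, and the invariant factors of ∂_1 are all 1, so H_0 ≅ Z.
  H_1: rank ker ∂_1 − rank ∂_2 = (27 − 8) − 17 = 2, and the invariant factors of ∂_2 are all 1, so H_1 ≅ Z^2.
  H_2: rank ker ∂_2 − rank ∂_3 = (18 − 17) − 0 = 1, and there is no ∂_3, so H_2 ≅ Z.

As a check, the Euler characteristic is 9 − 27 + 18 = 0, which agrees with 1 − 2 + 1 = 0.

H_0 ≅ Z,  H_1 ≅ Z^2,  H_2 ≅ Z.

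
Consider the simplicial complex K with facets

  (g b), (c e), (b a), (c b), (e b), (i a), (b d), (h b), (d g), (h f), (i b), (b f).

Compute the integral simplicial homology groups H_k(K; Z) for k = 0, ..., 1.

H_0 ≅ Z,  H_1 ≅ Z^4.

We work with the vertex ordering a < b < c < d < e < f < g < h < i. The simplices of K, each written with vertices in increasing order, are:

  0-simplices (9): a, b, c, d, e, f, g, h, i
  1-simplices (12): ab, ai, bc, bd, be, bf, bg, bh, bi, ce, dg, fh

so the chain groups are C_0 ≅ Z^9, C_1 ≅ Z^12.

The boundary map ∂_1: C_1 → C_0 sends each edge [p,q] (with p < q) to q − p. For instance
  ∂bg = g − b.
The 9×12 boundary matrix has rank 8 and Smith normal form diag(1,1,1,1,1,1,1,1).

Reading off H_k = ker ∂_k / im ∂_{k+1}:

  H_0: rank C_0 − rank ∂_1 = 9 − 8 = 1, and the invariant factors of ∂_1 are all 1, so H_0 = Z.
  H_1: rank ker ∂_1 − rank ∂_2 = (12 − 8) − 0 = 4, and there is no ∂_2, so H_1 = Z^4.

(K is a triangulation of a wedge of 4 circles.)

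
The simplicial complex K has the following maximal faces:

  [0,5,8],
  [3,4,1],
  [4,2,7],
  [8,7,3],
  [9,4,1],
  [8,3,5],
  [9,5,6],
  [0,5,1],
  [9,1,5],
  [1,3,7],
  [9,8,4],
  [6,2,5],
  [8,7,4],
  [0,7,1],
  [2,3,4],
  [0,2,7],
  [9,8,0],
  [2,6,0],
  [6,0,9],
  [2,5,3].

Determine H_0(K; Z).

H_0 = Z.

Order the vertices as 0 < 1 < 2 < 3 < 4 < 5 < 6 < 7 < 8 < 9. Listing each simplex with vertices in this order, K has dimension 2 with simplices:

  0-simplices (10): [0], [1], [2], [3], [4], [5], [6], [7], [8], [9]
  1-simplices (30): (30 of them)
  2-simplices (20): (20 of them)

giving chain groups C_0 ≅ Z^10, C_1 ≅ Z^30, C_2 ≅ Z^20.

Boundary ∂_1: C_1 → C_0 is given by ∂[p,q] = [q] − [p].
The 10×30 boundary matrix has rank 9 and Smith normal form diag(1,1,1,1,1,1,1,1,1).

The boundary map ∂_2: C_2 → C_1 sends each 2-simplex [p,q,r] to [q,r] − [p,r] + [p,q]. For instance
  ∂[3,7,8] = [7,8] − [3,8] + [3,7],
  ∂[0,6,9] = [6,9] − [0,9] + [0,6].
This gives a 30×20 integer matrix of rank 20; reducing to Smith normal form yields diagonal entries (1,1,1,1,1,1,1,1,1,1,1,1,1,1,1,1,1,1,1,2).

From H_k ≅ ker(∂_k) / im(∂_{k+1}) we obtain:

  H_0: rank C_0 − rank ∂_1 = 10 − 9 = 1, and the invariant factors of ∂_1 are all 1, so H_0 = Z.

(K is a triangulation of the Klein bottle.)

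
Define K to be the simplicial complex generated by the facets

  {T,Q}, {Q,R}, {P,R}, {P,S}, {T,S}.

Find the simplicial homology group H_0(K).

H_0 ≅ Z.

Fix the vertex order P < Q < R < S < T and write every simplex with vertices in increasing order. Then dim K = 1 and the simplices of K are:

  0-simplices (5): P, Q, R, S, T
  1-simplices (5): PR, PS, QR, QT, ST

giving chain groups C_0 ≅ Z^5, C_1 ≅ Z^5.

Boundary ∂_1: C_1 → C_0 sends each edge [p,q] (with p < q) to q − p. For instance
  ∂QR = R − Q.
This gives a 5×5 integer matrix of rank 4; reducing to Smith normal form yields diagonal entries (1,1,1,1).

From H_k ≅ ker(∂_k) / im(∂_{k+1}) we obtain:

  H_0: rank C_0 − rank ∂_1 = 5 − 4 = 1, and the invariant factors of ∂_1 are all 1, so H_0 = Z.

(K is a triangulation of the circle S^1.)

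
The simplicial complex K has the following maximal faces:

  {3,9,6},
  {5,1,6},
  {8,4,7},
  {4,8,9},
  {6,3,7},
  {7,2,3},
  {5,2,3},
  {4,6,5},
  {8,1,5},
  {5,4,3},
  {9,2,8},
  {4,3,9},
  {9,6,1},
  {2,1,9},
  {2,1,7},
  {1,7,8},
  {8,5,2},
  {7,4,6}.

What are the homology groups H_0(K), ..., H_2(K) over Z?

Order the vertices as 1 < 2 < 3 < 4 < 5 < 6 < 7 < 8 < 9. Listing each simplex with vertices in this order, K has dimension 2 with simplices:

  0-simplices (9): [1], [2], [3], [4], [5], [6], [7], [8], [9]
  1-simplices (27): (27 of them)
  2-simplices (18): [1,2,7], [1,2,9], [1,5,6], [1,5,8], [1,6,9], [1,7,8], [2,3,5], [2,3,7], [2,5,8], [2,8,9], [3,4,5], [3,4,9], [3,6,7], [3,6,9], [4,5,6], [4,6,7], [4,7,8], [4,8,9]

so the chain groups are C_0 ≅ Z^9, C_1 ≅ Z^27, C_2 ≅ Z^18.

Boundary ∂_1: C_1 → C_0 is given by ∂[p,q] = [q] − [p]. For instance
  ∂[7,8] = [8] − [7].
As a 9×27 matrix over Z this has rank 8, with invariant factors (1,1,1,1,1,1,1,1).

Boundary ∂_2: C_2 → C_1 acts by ∂[p,q,r] = [q,r] − [p,r] + [p,q]. For instance
  ∂[1,2,9] = [2,9] − [1,9] + [1,2],
  ∂[1,2,7] = [2,7] − [1,7] + [1,2].
This gives a 27×18 integer matrix of rank 18; reducing to Smith normal form yields diagonal entries (1,1,1,1,1,1,1,1,1,1,1,1,1,1,1,1,1,2).

Computing H_k = (kernel of ∂_k) / (image of ∂_{k+1}):

  H_0: rank C_0 − rank ∂_1 = 9 − 8 = 1, and the invariant factors of ∂_1 are all 1, so H_0 ≅ Z.
  H_1: rank ker ∂_1 − rank ∂_2 = (27 − 8) − 18 = 1, and ∂_2 has invariant factor 2 > 1, so H_1 ≅ Z ⊕ Z/2.
  H_2: rank ker ∂_2 − rank ∂_3 = (18 − 18) − 0 = 0, and there is no ∂_3, so H_2 ≅ 0.

As a check, the Euler characteristic is 9 − 27 + 18 = 0, which agrees with 1 − 1 + 0 = 0.

H_0 = Z,  H_1 = Z ⊕ Z/2,  H_2 = 0.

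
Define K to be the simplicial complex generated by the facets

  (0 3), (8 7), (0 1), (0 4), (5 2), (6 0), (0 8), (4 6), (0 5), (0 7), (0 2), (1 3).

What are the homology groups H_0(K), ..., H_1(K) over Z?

H_0 = Z,  H_1 = Z^4.

Fix the vertex order 0 < 1 < 2 < 3 < 4 < 5 < 6 < 7 < 8 and write every simplex with vertices in increasing order. Then dim K = 1 and the simplices of K are:

  0-simplices (9): [0], [1], [2], [3], [4], [5], [6], [7], [8]
  1-simplices (12): [0,1], [0,2], [0,3], [0,4], [0,5], [0,6], [0,7], [0,8], [1,3], [2,5], [4,6], [7,8]

giving chain groups C_0 ≅ Z^9, C_1 ≅ Z^12.

Boundary ∂_1: C_1 → C_0 sends each edge [p,q] (with p < q) to q − p. For instance
  ∂[0,8] = [8] − [0].
As a 9×12 matrix over Z this has rank 8, with invariant factors (1,1,1,1,1,1,1,1).

Computing H_k = (kernel of ∂_k) / (image of ∂_{k+1}):

  H_0: rank C_0 − rank ∂_1 = 9 − 8 = 1, and the invariant factors of ∂_1 are all 1, so H_0 = Z.
  H_1: rank ker ∂_1 − rank ∂_2 = (12 − 8) − 0 = 4, and there is no ∂_2, so H_1 = Z^4.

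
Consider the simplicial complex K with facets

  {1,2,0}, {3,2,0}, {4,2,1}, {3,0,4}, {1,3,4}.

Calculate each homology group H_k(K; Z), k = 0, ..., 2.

Fix the vertex order 0 < 1 < 2 < 3 < 4 and write every simplex with vertices in increasing order. Then dim K = 2 and the simplices of K are:

  0-simplices (5): [0], [1], [2], [3], [4]
  1-simplices (10): [0,1], [0,2], [0,3], [0,4], [1,2], [1,3], [1,4], [2,3], [2,4], [3,4]
  2-simplices (5): [0,1,2], [0,2,3], [0,3,4], [1,2,4], [1,3,4]

giving chain groups C_0 ≅ Z^5, C_1 ≅ Z^10, C_2 ≅ Z^5.

∂_1: C_1 → C_0 sends each edge [p,q] (with p < q) to q − p. For instance
  ∂[0,1] = [1] − [0].
As a 5×10 matrix over Z this has rank 4, with invariant factors (1,1,1,1).

∂_2: C_2 → C_1 sends each 2-simplex [p,q,r] to [q,r] − [p,r] + [p,q]. For instance
  ∂[0,3,4] = [3,4] − [0,4] + [0,3],
  ∂[1,3,4] = [3,4] − [1,4] + [1,3].
The resulting 10×5 matrix has rank 5, and its Smith normal form has invariant factors (1,1,1,1,1).

Reading off H_k = ker ∂_k / im ∂_{k+1}:

  H_0: rank C_0 − rank ∂_1 = 5 − 4 = 1, and the invariant factors of ∂_1 are all 1, so H_0 = Z.
  H_1: rank ker ∂_1 − rank ∂_2 = (10 − 4) − 5 = 1, and the invariant factors of ∂_2 are all 1, so H_1 = Z.
  H_2: rank ker ∂_2 − rank ∂_3 = (5 − 5) − 0 = 0, and there is no ∂_3, so H_2 = 0.

As a check, the Euler characteristic is 5 − 10 + 5 = 0, which agrees with 1 − 1 + 0 = 0.
(K is a triangulation of the Möbius band.)

H_0 = Z,  H_1 = Z,  H_2 = 0.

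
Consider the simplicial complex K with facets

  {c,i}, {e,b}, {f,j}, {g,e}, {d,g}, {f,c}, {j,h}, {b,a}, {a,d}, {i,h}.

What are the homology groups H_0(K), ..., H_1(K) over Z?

H_0 ≅ Z^2,  H_1 ≅ Z^2.

We work with the vertex ordering a < b < c < d < e < f < g < h < i < j. The simplices of K, each written with vertices in increasing order, are:

  0-simplices (10): a, b, c, d, e, f, g, h, i, j
  1-simplices (10): ab, ad, be, cf, ci, dg, eg, fj, hi, hj

Hence C_0 ≅ Z^10, C_1 ≅ Z^10.

The boundary map ∂_1: C_1 → C_0 sends each edge [p,q] (with p < q) to q − p. For instance
  ∂ab = b − a.
As a 10×10 matrix over Z this has rank 8, with invariant factors (1,1,1,1,1,1,1,1).

Computing H_k = (kernel of ∂_k) / (image of ∂_{k+1}):

  H_0: rank C_0 − rank ∂_1 = 10 − 8 = 2, and the invariant factors of ∂_1 are all 1, so H_0 ≅ Z^2.
  H_1: rank ker ∂_1 − rank ∂_2 = (10 − 8) − 0 = 2, and there is no ∂_2, so H_1 ≅ Z^2.

(K is a triangulation of the disjoint union of the circle S^1 and the circle S^1.)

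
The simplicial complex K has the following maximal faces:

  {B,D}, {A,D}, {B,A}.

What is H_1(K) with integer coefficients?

H_1 ≅ Z.

Fix the vertex order A < B < D and write every simplex with vertices in increasing order. Then dim K = 1 and the simplices of K are:

  0-simplices (3): A, B, D
  1-simplices (3): AB, AD, BD

so the chain groups are C_0 ≅ Z^3, C_1 ≅ Z^3.

∂_1: C_1 → C_0 maps an edge to its endpoints' difference, ∂[p,q] = q − p. For instance
  ∂AD = D − A.
The 3×3 boundary matrix has rank 2 and Smith normal form diag(1,1).

Reading off H_k = ker ∂_k / im ∂_{k+1}:

  H_1: rank ker ∂_1 − rank ∂_2 = (3 − 2) − 0 = 1, and there is no ∂_2, so H_1 ≅ Z.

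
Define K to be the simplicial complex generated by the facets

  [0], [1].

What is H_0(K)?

Take the total order 0 < 1 on the vertex set. Then K (dimension 0) consists of the simplices:

  0-simplices (2): [0], [1]

Hence C_0 ≅ Z^2.

Computing H_k = (kernel of ∂_k) / (image of ∂_{k+1}):

  H_0: rank C_0 − rank ∂_1 = 2 − 0 = 2, and there is no ∂_1, so H_0 = Z^2.

H_0 ≅ Z^2.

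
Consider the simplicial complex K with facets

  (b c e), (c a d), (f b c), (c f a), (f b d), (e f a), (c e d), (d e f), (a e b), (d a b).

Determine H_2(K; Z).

K has 6 vertices, 15 edges, 10 triangles.
rank ∂_2 = 10, rank ∂_3 = 0 ⇒ b_2 = 10 − 10 − 0 = 0. So H_2 ≅ 0.

H_2 ≅ 0.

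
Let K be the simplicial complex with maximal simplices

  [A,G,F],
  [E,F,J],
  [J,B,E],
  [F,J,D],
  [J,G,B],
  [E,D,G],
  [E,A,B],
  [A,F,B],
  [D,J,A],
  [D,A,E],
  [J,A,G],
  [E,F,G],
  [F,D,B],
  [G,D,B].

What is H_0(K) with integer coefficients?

We work with the vertex ordering A < B < D < E < F < G < J. The simplices of K, each written with vertices in increasing order, are:

  0-simplices (7): A, B, D, E, F, G, J
  1-simplices (21): AB, AD, AE, AF, AG, AJ, BD, BE, BF, BG, BJ, DE, DF, DG, DJ, EF, EG, EJ, FG, FJ, GJ
  2-simplices (14): ABE, ABF, ADE, ADJ, AFG, AGJ, BDF, BDG, BEJ, BGJ, DEG, DFJ, EFG, EFJ

so the chain groups are C_0 ≅ Z^7, C_1 ≅ Z^21, C_2 ≅ Z^14.

∂_1: C_1 → C_0 is given by ∂[p,q] = [q] − [p]. For instance
  ∂BG = G − B.
The resulting 7×21 matrix has rank 6, and its Smith normal form has invariant factors (1,1,1,1,1,1).

∂_2: C_2 → C_1 maps a triangle to the signed sum of its edges. For instance
  ∂EFJ = FJ − EJ + EF,
  ∂DFJ = FJ − DJ + DF.
The resulting 21×14 matrix has rank 13, and its Smith normal form has invariant factors (1,1,1,1,1,1,1,1,1,1,1,1,1).

Reading off H_k = ker ∂_k / im ∂_{k+1}:

  H_0: rank C_0 − rank ∂_1 = 7 − 6 = 1, and the invariant factors of ∂_1 are all 1, so H_0 ≅ Z.

H_0 = Z.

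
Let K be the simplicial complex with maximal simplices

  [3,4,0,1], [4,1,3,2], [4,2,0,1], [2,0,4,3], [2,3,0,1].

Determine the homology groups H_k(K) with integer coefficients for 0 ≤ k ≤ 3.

Take the total order 0 < 1 < 2 < 3 < 4 on the vertex set. Then K (dimension 3) consists of the simplices:

  0-simplices (5): [0], [1], [2], [3], [4]
  1-simplices (10): [0,1], [0,2], [0,3], [0,4], [1,2], [1,3], [1,4], [2,3], [2,4], [3,4]
  2-simplices (10): [0,1,2], [0,1,3], [0,1,4], [0,2,3], [0,2,4], [0,3,4], [1,2,3], [1,2,4], [1,3,4], [2,3,4]
  3-simplices (5): [0,1,2,3], [0,1,2,4], [0,1,3,4], [0,2,3,4], [1,2,3,4]

so the chain groups are C_0 ≅ Z^5, C_1 ≅ Z^10, C_2 ≅ Z^10, C_3 ≅ Z^5.

Boundary ∂_1: C_1 → C_0 is given by ∂[p,q] = [q] − [p]. For instance
  ∂[3,4] = [4] − [3].
The resulting 5×10 matrix has rank 4, and its Smith normal form has invariant factors (1,1,1,1).

The boundary map ∂_2: C_2 → C_1 maps a triangle to the signed sum of its edges. For instance
  ∂[0,2,3] = [2,3] − [0,3] + [0,2],
  ∂[0,1,2] = [1,2] − [0,2] + [0,1].
The resulting 10×10 matrix has rank 6, and its Smith normal form has invariant factors (1,1,1,1,1,1).

∂_3: C_3 → C_2 sends each 3-simplex σ to the alternating sum Σ_i (−1)^i (σ with its i-th vertex removed). For instance
  ∂[0,1,2,4] = [1,2,4] − [0,2,4] + [0,1,4] − [0,1,2],
  ∂[0,1,2,3] = [1,2,3] − [0,2,3] + [0,1,3] − [0,1,2].
This gives a 10×5 integer matrix of rank 4; reducing to Smith normal form yields diagonal entries (1,1,1,1).

Computing H_k = (kernel of ∂_k) / (image of ∂_{k+1}):

  H_0: rank C_0 − rank ∂_1 = 5 − 4 = 1, and the invariant factors of ∂_1 are all 1, so H_0 ≅ Z.
  H_1: rank ker ∂_1 − rank ∂_2 = (10 − 4) − 6 = 0, and the invariant factors of ∂_2 are all 1, so H_1 ≅ 0.
  H_2: rank ker ∂_2 − rank ∂_3 = (10 − 6) − 4 = 0, and the invariant factors of ∂_3 are all 1, so H_2 ≅ 0.
  H_3: rank ker ∂_3 − rank ∂_4 = (5 − 4) − 0 = 1, and there is no ∂_4, so H_3 ≅ Z.

H_0 ≅ Z,  H_1 = 0,  H_2 = 0,  H_3 ≅ Z.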